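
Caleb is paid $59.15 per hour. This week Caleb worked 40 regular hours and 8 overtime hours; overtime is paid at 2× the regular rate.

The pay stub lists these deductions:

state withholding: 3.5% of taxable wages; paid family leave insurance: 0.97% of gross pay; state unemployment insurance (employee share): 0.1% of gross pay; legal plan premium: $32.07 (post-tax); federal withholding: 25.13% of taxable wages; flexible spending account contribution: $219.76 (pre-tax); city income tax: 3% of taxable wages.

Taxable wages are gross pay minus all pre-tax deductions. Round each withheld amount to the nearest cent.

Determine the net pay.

Regular pay: 40 × $59.15 = $2,366.00
Overtime pay: 8 × $59.15 × 2 = $946.40
Gross pay = $2,366.00 + $946.40 = $3,312.40
Flexible spending account contribution: $219.76
Taxable wages = $3,312.40 − $219.76 = $3,092.64
Federal withholding: $3,092.64 × 0.2513 = $777.18
State withholding: $3,092.64 × 0.035 = $108.24
City income tax: $3,092.64 × 0.03 = $92.78
Paid family leave insurance: $3,312.40 × 0.0097 = $32.13
State unemployment insurance (employee share): $3,312.40 × 0.001 = $3.31
Legal plan premium: $32.07
Total deductions = $219.76 + $777.18 + $108.24 + $92.78 + $32.13 + $3.31 + $32.07 = $1,265.47
Net pay = $3,312.40 − $1,265.47 = $2,046.93

$2,046.93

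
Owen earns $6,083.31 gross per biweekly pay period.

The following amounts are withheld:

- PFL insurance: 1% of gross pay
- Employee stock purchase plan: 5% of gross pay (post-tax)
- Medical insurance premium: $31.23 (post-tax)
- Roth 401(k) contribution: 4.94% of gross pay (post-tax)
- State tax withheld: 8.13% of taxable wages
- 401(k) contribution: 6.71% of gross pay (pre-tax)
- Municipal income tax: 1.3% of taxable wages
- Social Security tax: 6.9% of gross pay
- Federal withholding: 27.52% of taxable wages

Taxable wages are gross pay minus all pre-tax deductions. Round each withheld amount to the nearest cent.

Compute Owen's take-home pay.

$2,461.66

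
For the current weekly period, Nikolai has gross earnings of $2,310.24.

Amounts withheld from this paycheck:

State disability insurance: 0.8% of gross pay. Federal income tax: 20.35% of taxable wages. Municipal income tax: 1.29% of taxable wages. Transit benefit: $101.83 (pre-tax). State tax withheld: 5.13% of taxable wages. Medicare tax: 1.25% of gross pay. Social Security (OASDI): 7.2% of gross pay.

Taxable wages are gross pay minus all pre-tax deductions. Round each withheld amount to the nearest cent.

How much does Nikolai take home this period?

$1,403.52

Transit benefit: $101.83
Taxable wages = $2,310.24 − $101.83 = $2,208.41
Federal income tax: $2,208.41 × 0.2035 = $449.41
State tax withheld: $2,208.41 × 0.0513 = $113.29
Municipal income tax: $2,208.41 × 0.0129 = $28.49
Social Security (OASDI): $2,310.24 × 0.072 = $166.34
Medicare tax: $2,310.24 × 0.0125 = $28.88
State disability insurance: $2,310.24 × 0.008 = $18.48
Total deductions = $101.83 + $449.41 + $113.29 + $28.49 + $166.34 + $28.88 + $18.48 = $906.72
Net pay = $2,310.24 − $906.72 = $1,403.52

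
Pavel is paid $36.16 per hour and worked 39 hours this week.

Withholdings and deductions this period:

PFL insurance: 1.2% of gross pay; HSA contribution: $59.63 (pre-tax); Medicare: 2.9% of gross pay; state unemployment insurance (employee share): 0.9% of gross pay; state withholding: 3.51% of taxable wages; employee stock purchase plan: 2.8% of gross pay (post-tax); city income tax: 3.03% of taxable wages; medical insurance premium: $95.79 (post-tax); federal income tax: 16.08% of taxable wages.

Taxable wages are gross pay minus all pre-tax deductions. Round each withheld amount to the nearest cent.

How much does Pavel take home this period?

$839.31

Gross pay: 39 × $36.16 = $1,410.24
HSA contribution: $59.63
Taxable wages = $1,410.24 − $59.63 = $1,350.61
State withholding: $1,350.61 × 0.0351 = $47.41
Federal income tax: $1,350.61 × 0.1608 = $217.18
City income tax: $1,350.61 × 0.0303 = $40.92
PFL insurance: $1,410.24 × 0.012 = $16.92
Medicare: $1,410.24 × 0.029 = $40.90
State unemployment insurance (employee share): $1,410.24 × 0.009 = $12.69
Medical insurance premium: $95.79
Employee stock purchase plan: $1,410.24 × 0.028 = $39.49
Total deductions = $59.63 + $47.41 + $217.18 + $40.92 + $16.92 + $40.90 + $12.69 + $95.79 + $39.49 = $570.93
Net pay = $1,410.24 − $570.93 = $839.31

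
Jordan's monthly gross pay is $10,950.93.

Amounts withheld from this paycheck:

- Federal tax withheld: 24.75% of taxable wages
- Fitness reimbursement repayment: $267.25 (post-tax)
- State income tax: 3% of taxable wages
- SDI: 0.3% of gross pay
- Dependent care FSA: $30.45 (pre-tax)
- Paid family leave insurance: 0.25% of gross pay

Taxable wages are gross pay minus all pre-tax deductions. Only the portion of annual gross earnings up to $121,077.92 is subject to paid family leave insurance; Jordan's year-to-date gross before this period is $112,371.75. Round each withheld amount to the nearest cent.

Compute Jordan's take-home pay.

Dependent care FSA: $30.45
Taxable wages = $10,950.93 − $30.45 = $10,920.48
State income tax: $10,920.48 × 0.03 = $327.61
Federal tax withheld: $10,920.48 × 0.2475 = $2,702.82
Paid family leave insurance: only $121,077.92 − $112,371.75 = $8,706.17 of this check is subject → $8,706.17 × 0.0025 = $21.77
SDI: $10,950.93 × 0.003 = $32.85
Fitness reimbursement repayment: $267.25
Total deductions = $30.45 + $327.61 + $2,702.82 + $21.77 + $32.85 + $267.25 = $3,382.75
Net pay = $10,950.93 − $3,382.75 = $7,568.18

$7,568.18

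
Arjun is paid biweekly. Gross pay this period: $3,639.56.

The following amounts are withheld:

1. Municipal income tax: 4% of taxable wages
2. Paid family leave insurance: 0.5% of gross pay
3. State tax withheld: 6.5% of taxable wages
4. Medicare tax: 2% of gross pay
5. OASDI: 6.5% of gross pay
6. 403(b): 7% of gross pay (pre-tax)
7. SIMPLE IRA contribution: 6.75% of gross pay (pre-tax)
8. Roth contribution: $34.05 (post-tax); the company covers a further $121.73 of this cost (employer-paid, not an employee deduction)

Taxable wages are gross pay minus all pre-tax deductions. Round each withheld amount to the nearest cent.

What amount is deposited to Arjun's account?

SIMPLE IRA contribution: $3,639.56 × 0.0675 = $245.67
403(b): $3,639.56 × 0.07 = $254.77
Pre-tax total = $245.67 + $254.77 = $500.44
Taxable wages = $3,639.56 − $500.44 = $3,139.12
State tax withheld: $3,139.12 × 0.065 = $204.04
Municipal income tax: $3,139.12 × 0.04 = $125.56
Medicare tax: $3,639.56 × 0.02 = $72.79
Paid family leave insurance: $3,639.56 × 0.005 = $18.20
OASDI: $3,639.56 × 0.065 = $236.57
Roth contribution: $34.05
(Employer's $121.73 toward Roth contribution is not withheld from the employee.)
Total deductions = $245.67 + $254.77 + $204.04 + $125.56 + $72.79 + $18.20 + $236.57 + $34.05 = $1,191.65
Net pay = $3,639.56 − $1,191.65 = $2,447.91

$2,447.91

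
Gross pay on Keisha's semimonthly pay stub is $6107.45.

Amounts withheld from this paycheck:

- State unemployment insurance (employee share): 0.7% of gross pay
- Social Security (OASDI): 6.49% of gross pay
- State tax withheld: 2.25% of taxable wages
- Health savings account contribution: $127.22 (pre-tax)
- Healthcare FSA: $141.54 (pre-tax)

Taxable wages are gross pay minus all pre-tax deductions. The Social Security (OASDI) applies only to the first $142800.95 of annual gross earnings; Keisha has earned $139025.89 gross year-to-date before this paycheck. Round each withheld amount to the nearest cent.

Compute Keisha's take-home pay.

$5419.57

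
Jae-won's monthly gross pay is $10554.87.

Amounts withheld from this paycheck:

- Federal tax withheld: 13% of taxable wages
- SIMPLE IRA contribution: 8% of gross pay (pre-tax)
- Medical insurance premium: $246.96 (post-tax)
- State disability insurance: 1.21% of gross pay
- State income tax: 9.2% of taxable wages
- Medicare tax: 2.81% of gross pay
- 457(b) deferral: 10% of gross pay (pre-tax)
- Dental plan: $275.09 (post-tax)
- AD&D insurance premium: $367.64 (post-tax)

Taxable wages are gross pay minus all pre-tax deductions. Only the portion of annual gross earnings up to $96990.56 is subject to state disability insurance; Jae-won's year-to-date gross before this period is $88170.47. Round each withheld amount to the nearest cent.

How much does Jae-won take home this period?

457(b) deferral: $10554.87 × 0.1 = $1055.49
SIMPLE IRA contribution: $10554.87 × 0.08 = $844.39
Pre-tax total = $1055.49 + $844.39 = $1899.88
Taxable wages = $10554.87 − $1899.88 = $8654.99
Federal tax withheld: $8654.99 × 0.13 = $1125.15
State income tax: $8654.99 × 0.092 = $796.26
Medicare tax: $10554.87 × 0.0281 = $296.59
State disability insurance: only $96990.56 − $88170.47 = $8820.09 of this check is subject → $8820.09 × 0.0121 = $106.72
AD&D insurance premium: $367.64
Medical insurance premium: $246.96
Dental plan: $275.09
Total deductions = $1055.49 + $844.39 + $1125.15 + $796.26 + $296.59 + $106.72 + $367.64 + $246.96 + $275.09 = $5114.29
Net pay = $10554.87 − $5114.29 = $5440.58

$5440.58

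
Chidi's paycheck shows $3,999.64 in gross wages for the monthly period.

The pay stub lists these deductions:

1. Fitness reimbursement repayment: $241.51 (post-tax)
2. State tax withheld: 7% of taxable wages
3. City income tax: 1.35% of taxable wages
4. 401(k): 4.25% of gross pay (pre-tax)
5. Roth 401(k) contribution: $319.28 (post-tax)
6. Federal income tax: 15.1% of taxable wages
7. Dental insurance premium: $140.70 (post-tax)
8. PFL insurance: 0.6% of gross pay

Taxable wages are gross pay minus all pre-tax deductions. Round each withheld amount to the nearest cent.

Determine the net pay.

401(k): $3,999.64 × 0.0425 = $169.98
Taxable wages = $3,999.64 − $169.98 = $3,829.66
Federal income tax: $3,829.66 × 0.151 = $578.28
City income tax: $3,829.66 × 0.0135 = $51.70
State tax withheld: $3,829.66 × 0.07 = $268.08
PFL insurance: $3,999.64 × 0.006 = $24.00
Fitness reimbursement repayment: $241.51
Dental insurance premium: $140.70
Roth 401(k) contribution: $319.28
Total deductions = $169.98 + $578.28 + $51.70 + $268.08 + $24.00 + $241.51 + $140.70 + $319.28 = $1,793.53
Net pay = $3,999.64 − $1,793.53 = $2,206.11

$2,206.11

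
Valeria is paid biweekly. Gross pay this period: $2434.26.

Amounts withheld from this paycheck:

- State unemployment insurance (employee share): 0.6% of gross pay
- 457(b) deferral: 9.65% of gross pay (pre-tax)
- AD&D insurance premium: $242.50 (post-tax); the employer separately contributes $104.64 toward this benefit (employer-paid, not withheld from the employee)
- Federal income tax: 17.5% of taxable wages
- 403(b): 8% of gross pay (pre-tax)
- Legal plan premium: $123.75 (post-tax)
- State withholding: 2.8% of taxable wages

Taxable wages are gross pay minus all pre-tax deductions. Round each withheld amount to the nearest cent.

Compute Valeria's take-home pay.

$1216.81

457(b) deferral: $2434.26 × 0.0965 = $234.91
403(b): $2434.26 × 0.08 = $194.74
Pre-tax total = $234.91 + $194.74 = $429.65
Taxable wages = $2434.26 − $429.65 = $2004.61
Federal income tax: $2004.61 × 0.175 = $350.81
State withholding: $2004.61 × 0.028 = $56.13
State unemployment insurance (employee share): $2434.26 × 0.006 = $14.61
Legal plan premium: $123.75
AD&D insurance premium: $242.50
(Employer's $104.64 toward AD&D insurance premium is not withheld from the employee.)
Total deductions = $234.91 + $194.74 + $350.81 + $56.13 + $14.61 + $123.75 + $242.50 = $1217.45
Net pay = $2434.26 − $1217.45 = $1216.81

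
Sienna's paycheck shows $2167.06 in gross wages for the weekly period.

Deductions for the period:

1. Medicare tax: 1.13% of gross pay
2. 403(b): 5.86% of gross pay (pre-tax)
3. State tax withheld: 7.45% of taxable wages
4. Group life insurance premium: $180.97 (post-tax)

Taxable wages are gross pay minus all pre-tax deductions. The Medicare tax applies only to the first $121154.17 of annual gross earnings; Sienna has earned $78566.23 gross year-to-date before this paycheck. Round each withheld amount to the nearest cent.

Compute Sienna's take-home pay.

403(b): $2167.06 × 0.0586 = $126.99
Taxable wages = $2167.06 − $126.99 = $2040.07
State tax withheld: $2040.07 × 0.0745 = $151.99
Medicare tax: cap not yet reached, full $2167.06 is subject → $2167.06 × 0.0113 = $24.49
Group life insurance premium: $180.97
Total deductions = $126.99 + $151.99 + $24.49 + $180.97 = $484.44
Net pay = $2167.06 − $484.44 = $1682.62

$1682.62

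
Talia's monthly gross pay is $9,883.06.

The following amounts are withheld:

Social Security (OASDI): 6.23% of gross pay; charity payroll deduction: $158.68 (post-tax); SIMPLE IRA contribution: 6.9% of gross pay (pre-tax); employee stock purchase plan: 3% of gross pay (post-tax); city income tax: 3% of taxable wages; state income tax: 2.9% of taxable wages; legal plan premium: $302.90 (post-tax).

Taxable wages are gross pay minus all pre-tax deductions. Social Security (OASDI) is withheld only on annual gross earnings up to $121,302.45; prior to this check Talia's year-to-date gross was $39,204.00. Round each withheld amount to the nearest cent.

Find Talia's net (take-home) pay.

$7,284.49

SIMPLE IRA contribution: $9,883.06 × 0.069 = $681.93
Taxable wages = $9,883.06 − $681.93 = $9,201.13
City income tax: $9,201.13 × 0.03 = $276.03
State income tax: $9,201.13 × 0.029 = $266.83
Social Security (OASDI): cap not yet reached, full $9,883.06 is subject → $9,883.06 × 0.0623 = $615.71
Employee stock purchase plan: $9,883.06 × 0.03 = $296.49
Legal plan premium: $302.90
Charity payroll deduction: $158.68
Total deductions = $681.93 + $276.03 + $266.83 + $615.71 + $296.49 + $302.90 + $158.68 = $2,598.57
Net pay = $9,883.06 − $2,598.57 = $7,284.49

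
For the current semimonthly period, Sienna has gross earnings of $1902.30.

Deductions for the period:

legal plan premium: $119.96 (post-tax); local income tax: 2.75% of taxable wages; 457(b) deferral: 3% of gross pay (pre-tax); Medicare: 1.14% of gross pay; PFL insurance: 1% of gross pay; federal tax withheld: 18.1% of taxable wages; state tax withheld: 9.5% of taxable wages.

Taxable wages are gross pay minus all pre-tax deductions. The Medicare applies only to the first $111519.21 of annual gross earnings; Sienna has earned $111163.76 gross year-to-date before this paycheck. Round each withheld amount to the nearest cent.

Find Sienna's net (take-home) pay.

$1142.17

457(b) deferral: $1902.30 × 0.03 = $57.07
Taxable wages = $1902.30 − $57.07 = $1845.23
State tax withheld: $1845.23 × 0.095 = $175.30
Local income tax: $1845.23 × 0.0275 = $50.74
Federal tax withheld: $1845.23 × 0.181 = $333.99
PFL insurance: $1902.30 × 0.01 = $19.02
Medicare: only $111519.21 − $111163.76 = $355.45 of this check is subject → $355.45 × 0.0114 = $4.05
Legal plan premium: $119.96
Total deductions = $57.07 + $175.30 + $50.74 + $333.99 + $19.02 + $4.05 + $119.96 = $760.13
Net pay = $1902.30 − $760.13 = $1142.17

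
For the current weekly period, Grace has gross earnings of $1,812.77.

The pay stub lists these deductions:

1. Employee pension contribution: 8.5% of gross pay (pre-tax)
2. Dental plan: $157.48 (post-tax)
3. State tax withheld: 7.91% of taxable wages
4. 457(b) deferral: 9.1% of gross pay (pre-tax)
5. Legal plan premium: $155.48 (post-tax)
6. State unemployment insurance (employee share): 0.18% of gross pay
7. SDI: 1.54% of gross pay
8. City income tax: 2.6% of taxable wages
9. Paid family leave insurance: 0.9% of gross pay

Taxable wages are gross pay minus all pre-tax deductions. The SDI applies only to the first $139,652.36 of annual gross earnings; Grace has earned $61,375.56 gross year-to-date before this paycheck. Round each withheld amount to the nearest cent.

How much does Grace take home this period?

$976.28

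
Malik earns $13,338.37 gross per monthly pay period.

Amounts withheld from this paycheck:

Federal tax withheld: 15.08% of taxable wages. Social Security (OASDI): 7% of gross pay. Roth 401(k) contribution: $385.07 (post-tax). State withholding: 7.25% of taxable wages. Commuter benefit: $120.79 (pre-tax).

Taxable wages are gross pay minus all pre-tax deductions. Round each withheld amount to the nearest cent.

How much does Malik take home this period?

$8,947.34

Commuter benefit: $120.79
Taxable wages = $13,338.37 − $120.79 = $13,217.58
Federal tax withheld: $13,217.58 × 0.1508 = $1,993.21
State withholding: $13,217.58 × 0.0725 = $958.27
Social Security (OASDI): $13,338.37 × 0.07 = $933.69
Roth 401(k) contribution: $385.07
Total deductions = $120.79 + $1,993.21 + $958.27 + $933.69 + $385.07 = $4,391.03
Net pay = $13,338.37 − $4,391.03 = $8,947.34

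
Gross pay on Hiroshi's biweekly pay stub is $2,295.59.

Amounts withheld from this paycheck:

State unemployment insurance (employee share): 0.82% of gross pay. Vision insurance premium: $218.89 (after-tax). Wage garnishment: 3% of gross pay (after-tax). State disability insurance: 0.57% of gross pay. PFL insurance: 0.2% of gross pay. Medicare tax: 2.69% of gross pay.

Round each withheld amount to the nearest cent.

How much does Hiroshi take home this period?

$1,909.59

Medicare tax: $2,295.59 × 0.0269 = $61.75
State disability insurance: $2,295.59 × 0.0057 = $13.08
PFL insurance: $2,295.59 × 0.002 = $4.59
State unemployment insurance (employee share): $2,295.59 × 0.0082 = $18.82
Vision insurance premium: $218.89
Wage garnishment: $2,295.59 × 0.03 = $68.87
Total deductions = $61.75 + $13.08 + $4.59 + $18.82 + $218.89 + $68.87 = $386.00
Net pay = $2,295.59 − $386.00 = $1,909.59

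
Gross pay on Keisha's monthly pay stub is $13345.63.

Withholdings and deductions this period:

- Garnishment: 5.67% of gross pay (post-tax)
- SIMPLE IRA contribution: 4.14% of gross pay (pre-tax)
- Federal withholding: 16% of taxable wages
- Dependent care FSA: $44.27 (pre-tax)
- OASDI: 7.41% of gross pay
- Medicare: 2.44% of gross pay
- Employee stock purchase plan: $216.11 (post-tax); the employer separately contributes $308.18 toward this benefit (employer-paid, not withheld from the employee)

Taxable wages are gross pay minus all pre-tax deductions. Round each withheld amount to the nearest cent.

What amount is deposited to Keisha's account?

$8421.68

Dependent care FSA: $44.27
SIMPLE IRA contribution: $13345.63 × 0.0414 = $552.51
Pre-tax total = $44.27 + $552.51 = $596.78
Taxable wages = $13345.63 − $596.78 = $12748.85
Federal withholding: $12748.85 × 0.16 = $2039.82
OASDI: $13345.63 × 0.0741 = $988.91
Medicare: $13345.63 × 0.0244 = $325.63
Garnishment: $13345.63 × 0.0567 = $756.70
Employee stock purchase plan: $216.11
(Employer's $308.18 toward employee stock purchase plan is not withheld from the employee.)
Total deductions = $44.27 + $552.51 + $2039.82 + $988.91 + $325.63 + $756.70 + $216.11 = $4923.95
Net pay = $13345.63 − $4923.95 = $8421.68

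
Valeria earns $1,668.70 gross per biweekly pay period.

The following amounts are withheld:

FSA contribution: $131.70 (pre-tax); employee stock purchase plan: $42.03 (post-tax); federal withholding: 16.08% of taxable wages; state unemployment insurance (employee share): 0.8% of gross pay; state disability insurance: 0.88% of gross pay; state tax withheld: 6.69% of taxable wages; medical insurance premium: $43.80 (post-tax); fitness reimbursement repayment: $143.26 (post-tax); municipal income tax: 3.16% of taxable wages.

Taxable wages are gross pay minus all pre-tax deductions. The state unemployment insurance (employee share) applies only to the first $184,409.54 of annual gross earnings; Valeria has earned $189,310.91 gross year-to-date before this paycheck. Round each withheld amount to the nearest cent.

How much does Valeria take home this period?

$894.68

FSA contribution: $131.70
Taxable wages = $1,668.70 − $131.70 = $1,537.00
Federal withholding: $1,537.00 × 0.1608 = $247.15
State tax withheld: $1,537.00 × 0.0669 = $102.83
Municipal income tax: $1,537.00 × 0.0316 = $48.57
State disability insurance: $1,668.70 × 0.0088 = $14.68
State unemployment insurance (employee share): annual cap $184,409.54 already reached (YTD $189,310.91), so $0.00
Fitness reimbursement repayment: $143.26
Medical insurance premium: $43.80
Employee stock purchase plan: $42.03
Total deductions = $131.70 + $247.15 + $102.83 + $48.57 + $14.68 + $0.00 + $143.26 + $43.80 + $42.03 = $774.02
Net pay = $1,668.70 − $774.02 = $894.68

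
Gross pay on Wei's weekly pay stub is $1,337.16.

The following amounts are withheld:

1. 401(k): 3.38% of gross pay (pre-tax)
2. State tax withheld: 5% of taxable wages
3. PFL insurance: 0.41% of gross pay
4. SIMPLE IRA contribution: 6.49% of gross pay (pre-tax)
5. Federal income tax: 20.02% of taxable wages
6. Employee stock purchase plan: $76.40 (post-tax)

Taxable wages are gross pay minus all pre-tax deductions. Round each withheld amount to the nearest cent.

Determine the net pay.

SIMPLE IRA contribution: $1,337.16 × 0.0649 = $86.78
401(k): $1,337.16 × 0.0338 = $45.20
Pre-tax total = $86.78 + $45.20 = $131.98
Taxable wages = $1,337.16 − $131.98 = $1,205.18
State tax withheld: $1,205.18 × 0.05 = $60.26
Federal income tax: $1,205.18 × 0.2002 = $241.28
PFL insurance: $1,337.16 × 0.0041 = $5.48
Employee stock purchase plan: $76.40
Total deductions = $86.78 + $45.20 + $60.26 + $241.28 + $5.48 + $76.40 = $515.40
Net pay = $1,337.16 − $515.40 = $821.76

$821.76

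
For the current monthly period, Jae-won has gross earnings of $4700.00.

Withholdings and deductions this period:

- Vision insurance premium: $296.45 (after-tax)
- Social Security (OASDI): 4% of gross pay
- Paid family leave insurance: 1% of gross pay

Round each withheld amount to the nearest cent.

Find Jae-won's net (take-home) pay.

$4168.55

Paid family leave insurance: $4700.00 × 0.01 = $47.00
Social Security (OASDI): $4700.00 × 0.04 = $188.00
Vision insurance premium: $296.45
Total deductions = $47.00 + $188.00 + $296.45 = $531.45
Net pay = $4700.00 − $531.45 = $4168.55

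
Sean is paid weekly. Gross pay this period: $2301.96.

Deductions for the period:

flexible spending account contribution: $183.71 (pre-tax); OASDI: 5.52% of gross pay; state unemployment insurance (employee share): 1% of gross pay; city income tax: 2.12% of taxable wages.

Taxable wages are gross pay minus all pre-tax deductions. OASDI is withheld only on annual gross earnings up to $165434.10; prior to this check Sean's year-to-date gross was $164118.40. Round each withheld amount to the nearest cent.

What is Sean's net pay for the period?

$1977.69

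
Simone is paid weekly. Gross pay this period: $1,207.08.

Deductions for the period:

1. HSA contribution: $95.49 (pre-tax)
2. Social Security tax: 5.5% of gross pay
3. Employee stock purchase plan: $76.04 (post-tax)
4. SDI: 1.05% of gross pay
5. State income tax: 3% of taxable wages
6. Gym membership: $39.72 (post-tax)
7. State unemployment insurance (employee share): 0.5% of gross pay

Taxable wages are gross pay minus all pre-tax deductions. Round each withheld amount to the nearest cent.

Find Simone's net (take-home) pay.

HSA contribution: $95.49
Taxable wages = $1,207.08 − $95.49 = $1,111.59
State income tax: $1,111.59 × 0.03 = $33.35
State unemployment insurance (employee share): $1,207.08 × 0.005 = $6.04
Social Security tax: $1,207.08 × 0.055 = $66.39
SDI: $1,207.08 × 0.0105 = $12.67
Employee stock purchase plan: $76.04
Gym membership: $39.72
Total deductions = $95.49 + $33.35 + $6.04 + $66.39 + $12.67 + $76.04 + $39.72 = $329.70
Net pay = $1,207.08 − $329.70 = $877.38

$877.38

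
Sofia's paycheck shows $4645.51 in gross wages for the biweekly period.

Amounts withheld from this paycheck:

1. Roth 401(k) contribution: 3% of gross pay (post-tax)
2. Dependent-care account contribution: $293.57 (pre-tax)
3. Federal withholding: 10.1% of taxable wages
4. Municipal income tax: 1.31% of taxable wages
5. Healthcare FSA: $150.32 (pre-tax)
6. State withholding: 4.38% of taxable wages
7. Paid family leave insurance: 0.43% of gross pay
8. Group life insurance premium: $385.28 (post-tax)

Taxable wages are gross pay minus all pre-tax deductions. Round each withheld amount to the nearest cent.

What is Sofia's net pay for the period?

Dependent-care account contribution: $293.57
Healthcare FSA: $150.32
Pre-tax total = $293.57 + $150.32 = $443.89
Taxable wages = $4645.51 − $443.89 = $4201.62
State withholding: $4201.62 × 0.0438 = $184.03
Municipal income tax: $4201.62 × 0.0131 = $55.04
Federal withholding: $4201.62 × 0.101 = $424.36
Paid family leave insurance: $4645.51 × 0.0043 = $19.98
Group life insurance premium: $385.28
Roth 401(k) contribution: $4645.51 × 0.03 = $139.37
Total deductions = $293.57 + $150.32 + $184.03 + $55.04 + $424.36 + $19.98 + $385.28 + $139.37 = $1651.95
Net pay = $4645.51 − $1651.95 = $2993.56

$2993.56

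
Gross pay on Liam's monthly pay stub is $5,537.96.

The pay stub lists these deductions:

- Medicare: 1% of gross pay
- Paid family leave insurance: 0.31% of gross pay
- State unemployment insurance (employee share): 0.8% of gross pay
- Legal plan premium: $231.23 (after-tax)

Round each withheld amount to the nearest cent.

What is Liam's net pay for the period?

Medicare: $5,537.96 × 0.01 = $55.38
Paid family leave insurance: $5,537.96 × 0.0031 = $17.17
State unemployment insurance (employee share): $5,537.96 × 0.008 = $44.30
Legal plan premium: $231.23
Total deductions = $55.38 + $17.17 + $44.30 + $231.23 = $348.08
Net pay = $5,537.96 − $348.08 = $5,189.88

$5,189.88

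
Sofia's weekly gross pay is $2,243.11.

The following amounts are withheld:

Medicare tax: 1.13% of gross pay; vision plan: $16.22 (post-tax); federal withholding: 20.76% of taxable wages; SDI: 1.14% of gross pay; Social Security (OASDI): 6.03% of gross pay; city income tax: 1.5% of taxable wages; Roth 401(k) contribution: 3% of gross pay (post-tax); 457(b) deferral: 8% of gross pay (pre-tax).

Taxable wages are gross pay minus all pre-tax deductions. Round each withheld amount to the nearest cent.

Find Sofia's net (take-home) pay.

457(b) deferral: $2,243.11 × 0.08 = $179.45
Taxable wages = $2,243.11 − $179.45 = $2,063.66
City income tax: $2,063.66 × 0.015 = $30.95
Federal withholding: $2,063.66 × 0.2076 = $428.42
Social Security (OASDI): $2,243.11 × 0.0603 = $135.26
Medicare tax: $2,243.11 × 0.0113 = $25.35
SDI: $2,243.11 × 0.0114 = $25.57
Vision plan: $16.22
Roth 401(k) contribution: $2,243.11 × 0.03 = $67.29
Total deductions = $179.45 + $30.95 + $428.42 + $135.26 + $25.35 + $25.57 + $16.22 + $67.29 = $908.51
Net pay = $2,243.11 − $908.51 = $1,334.60

$1,334.60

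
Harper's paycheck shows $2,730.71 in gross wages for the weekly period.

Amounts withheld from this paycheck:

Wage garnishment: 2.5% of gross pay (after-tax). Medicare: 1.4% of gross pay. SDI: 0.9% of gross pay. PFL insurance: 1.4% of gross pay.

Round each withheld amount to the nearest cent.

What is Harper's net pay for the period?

$2,561.40

Medicare: $2,730.71 × 0.014 = $38.23
PFL insurance: $2,730.71 × 0.014 = $38.23
SDI: $2,730.71 × 0.009 = $24.58
Wage garnishment: $2,730.71 × 0.025 = $68.27
Total deductions = $38.23 + $38.23 + $24.58 + $68.27 = $169.31
Net pay = $2,730.71 − $169.31 = $2,561.40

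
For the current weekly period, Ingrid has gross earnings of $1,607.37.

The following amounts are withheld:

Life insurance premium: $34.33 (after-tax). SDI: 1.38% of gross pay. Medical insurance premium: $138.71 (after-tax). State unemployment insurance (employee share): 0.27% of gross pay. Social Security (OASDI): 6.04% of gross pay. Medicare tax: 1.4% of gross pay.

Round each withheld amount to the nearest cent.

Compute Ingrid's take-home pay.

Social Security (OASDI): $1,607.37 × 0.0604 = $97.09
Medicare tax: $1,607.37 × 0.014 = $22.50
State unemployment insurance (employee share): $1,607.37 × 0.0027 = $4.34
SDI: $1,607.37 × 0.0138 = $22.18
Life insurance premium: $34.33
Medical insurance premium: $138.71
Total deductions = $97.09 + $22.50 + $4.34 + $22.18 + $34.33 + $138.71 = $319.15
Net pay = $1,607.37 − $319.15 = $1,288.22

$1,288.22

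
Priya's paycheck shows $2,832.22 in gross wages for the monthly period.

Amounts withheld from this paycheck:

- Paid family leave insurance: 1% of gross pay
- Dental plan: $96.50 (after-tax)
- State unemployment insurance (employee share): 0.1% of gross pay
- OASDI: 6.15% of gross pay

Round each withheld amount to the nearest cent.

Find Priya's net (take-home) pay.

$2,530.39

Paid family leave insurance: $2,832.22 × 0.01 = $28.32
OASDI: $2,832.22 × 0.0615 = $174.18
State unemployment insurance (employee share): $2,832.22 × 0.001 = $2.83
Dental plan: $96.50
Total deductions = $28.32 + $174.18 + $2.83 + $96.50 = $301.83
Net pay = $2,832.22 − $301.83 = $2,530.39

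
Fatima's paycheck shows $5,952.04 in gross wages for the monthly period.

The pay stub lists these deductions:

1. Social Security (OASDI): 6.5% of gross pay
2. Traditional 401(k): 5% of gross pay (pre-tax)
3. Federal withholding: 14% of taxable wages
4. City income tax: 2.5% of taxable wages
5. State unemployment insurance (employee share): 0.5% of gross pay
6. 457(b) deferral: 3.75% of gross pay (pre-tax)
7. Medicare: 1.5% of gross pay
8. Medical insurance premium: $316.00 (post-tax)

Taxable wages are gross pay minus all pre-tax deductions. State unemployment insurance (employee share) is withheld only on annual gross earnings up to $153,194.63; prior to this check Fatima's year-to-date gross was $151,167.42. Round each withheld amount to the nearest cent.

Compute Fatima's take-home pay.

457(b) deferral: $5,952.04 × 0.0375 = $223.20
Traditional 401(k): $5,952.04 × 0.05 = $297.60
Pre-tax total = $223.20 + $297.60 = $520.80
Taxable wages = $5,952.04 − $520.80 = $5,431.24
Federal withholding: $5,431.24 × 0.14 = $760.37
City income tax: $5,431.24 × 0.025 = $135.78
Medicare: $5,952.04 × 0.015 = $89.28
State unemployment insurance (employee share): only $153,194.63 − $151,167.42 = $2,027.21 of this check is subject → $2,027.21 × 0.005 = $10.14
Social Security (OASDI): $5,952.04 × 0.065 = $386.88
Medical insurance premium: $316.00
Total deductions = $223.20 + $297.60 + $760.37 + $135.78 + $89.28 + $10.14 + $386.88 + $316.00 = $2,219.25
Net pay = $5,952.04 − $2,219.25 = $3,732.79

$3,732.79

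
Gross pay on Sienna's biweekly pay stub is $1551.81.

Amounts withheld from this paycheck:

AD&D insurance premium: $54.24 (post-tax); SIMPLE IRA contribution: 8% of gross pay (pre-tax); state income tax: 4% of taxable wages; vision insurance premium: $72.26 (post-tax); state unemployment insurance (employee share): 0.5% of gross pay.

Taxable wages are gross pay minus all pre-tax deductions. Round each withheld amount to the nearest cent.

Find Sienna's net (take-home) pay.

SIMPLE IRA contribution: $1551.81 × 0.08 = $124.14
Taxable wages = $1551.81 − $124.14 = $1427.67
State income tax: $1427.67 × 0.04 = $57.11
State unemployment insurance (employee share): $1551.81 × 0.005 = $7.76
AD&D insurance premium: $54.24
Vision insurance premium: $72.26
Total deductions = $124.14 + $57.11 + $7.76 + $54.24 + $72.26 = $315.51
Net pay = $1551.81 − $315.51 = $1236.30

$1236.30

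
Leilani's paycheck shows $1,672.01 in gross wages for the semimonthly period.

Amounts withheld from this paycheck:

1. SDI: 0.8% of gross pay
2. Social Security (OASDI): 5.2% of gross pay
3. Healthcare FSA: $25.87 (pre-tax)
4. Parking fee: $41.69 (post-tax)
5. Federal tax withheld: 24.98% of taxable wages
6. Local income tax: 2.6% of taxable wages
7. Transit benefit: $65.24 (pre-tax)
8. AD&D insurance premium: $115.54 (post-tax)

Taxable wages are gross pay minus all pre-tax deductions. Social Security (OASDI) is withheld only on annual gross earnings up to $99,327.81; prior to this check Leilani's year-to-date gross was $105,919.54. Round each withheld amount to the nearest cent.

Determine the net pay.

Healthcare FSA: $25.87
Transit benefit: $65.24
Pre-tax total = $25.87 + $65.24 = $91.11
Taxable wages = $1,672.01 − $91.11 = $1,580.90
Local income tax: $1,580.90 × 0.026 = $41.10
Federal tax withheld: $1,580.90 × 0.2498 = $394.91
SDI: $1,672.01 × 0.008 = $13.38
Social Security (OASDI): annual cap $99,327.81 already reached (YTD $105,919.54), so $0.00
AD&D insurance premium: $115.54
Parking fee: $41.69
Total deductions = $25.87 + $65.24 + $41.10 + $394.91 + $13.38 + $0.00 + $115.54 + $41.69 = $697.73
Net pay = $1,672.01 − $697.73 = $974.28

$974.28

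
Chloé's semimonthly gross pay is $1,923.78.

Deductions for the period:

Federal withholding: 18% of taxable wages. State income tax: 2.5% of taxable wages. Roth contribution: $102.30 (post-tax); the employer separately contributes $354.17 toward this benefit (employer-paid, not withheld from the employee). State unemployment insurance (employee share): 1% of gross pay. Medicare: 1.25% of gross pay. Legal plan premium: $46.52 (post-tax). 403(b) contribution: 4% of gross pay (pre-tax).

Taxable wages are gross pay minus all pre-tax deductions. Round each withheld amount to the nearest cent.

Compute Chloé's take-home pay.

403(b) contribution: $1,923.78 × 0.04 = $76.95
Taxable wages = $1,923.78 − $76.95 = $1,846.83
State income tax: $1,846.83 × 0.025 = $46.17
Federal withholding: $1,846.83 × 0.18 = $332.43
State unemployment insurance (employee share): $1,923.78 × 0.01 = $19.24
Medicare: $1,923.78 × 0.0125 = $24.05
Roth contribution: $102.30
Legal plan premium: $46.52
(Employer's $354.17 toward Roth contribution is not withheld from the employee.)
Total deductions = $76.95 + $46.17 + $332.43 + $19.24 + $24.05 + $102.30 + $46.52 = $647.66
Net pay = $1,923.78 − $647.66 = $1,276.12

$1,276.12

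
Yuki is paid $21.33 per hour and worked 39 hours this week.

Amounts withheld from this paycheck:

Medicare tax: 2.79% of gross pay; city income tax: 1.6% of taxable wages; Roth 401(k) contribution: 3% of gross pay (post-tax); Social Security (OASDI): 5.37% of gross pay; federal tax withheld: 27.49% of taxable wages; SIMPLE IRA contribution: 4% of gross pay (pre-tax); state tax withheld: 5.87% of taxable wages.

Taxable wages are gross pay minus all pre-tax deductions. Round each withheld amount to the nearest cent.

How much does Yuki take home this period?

$426.56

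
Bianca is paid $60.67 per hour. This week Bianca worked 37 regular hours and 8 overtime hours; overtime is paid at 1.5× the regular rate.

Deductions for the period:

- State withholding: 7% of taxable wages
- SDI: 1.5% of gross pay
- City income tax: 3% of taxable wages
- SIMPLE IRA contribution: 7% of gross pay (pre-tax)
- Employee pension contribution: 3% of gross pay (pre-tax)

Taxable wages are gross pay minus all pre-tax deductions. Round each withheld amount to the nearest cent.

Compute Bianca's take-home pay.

Regular pay: 37 × $60.67 = $2244.79
Overtime pay: 8 × $60.67 × 1.5 = $728.04
Gross pay = $2244.79 + $728.04 = $2972.83
SIMPLE IRA contribution: $2972.83 × 0.07 = $208.10
Employee pension contribution: $2972.83 × 0.03 = $89.18
Pre-tax total = $208.10 + $89.18 = $297.28
Taxable wages = $2972.83 − $297.28 = $2675.55
State withholding: $2675.55 × 0.07 = $187.29
City income tax: $2675.55 × 0.03 = $80.27
SDI: $2972.83 × 0.015 = $44.59
Total deductions = $208.10 + $89.18 + $187.29 + $80.27 + $44.59 = $609.43
Net pay = $2972.83 − $609.43 = $2363.40

$2363.40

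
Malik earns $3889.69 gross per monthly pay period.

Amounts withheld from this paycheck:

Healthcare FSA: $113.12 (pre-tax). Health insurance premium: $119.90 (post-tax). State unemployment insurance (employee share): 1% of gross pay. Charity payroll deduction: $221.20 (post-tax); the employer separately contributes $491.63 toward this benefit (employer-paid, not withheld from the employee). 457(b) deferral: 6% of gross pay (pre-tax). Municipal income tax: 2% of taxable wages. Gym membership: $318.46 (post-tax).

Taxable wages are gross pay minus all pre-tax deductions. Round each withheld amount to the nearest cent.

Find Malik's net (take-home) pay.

457(b) deferral: $3889.69 × 0.06 = $233.38
Healthcare FSA: $113.12
Pre-tax total = $233.38 + $113.12 = $346.50
Taxable wages = $3889.69 − $346.50 = $3543.19
Municipal income tax: $3543.19 × 0.02 = $70.86
State unemployment insurance (employee share): $3889.69 × 0.01 = $38.90
Charity payroll deduction: $221.20
Health insurance premium: $119.90
Gym membership: $318.46
(Employer's $491.63 toward charity payroll deduction is not withheld from the employee.)
Total deductions = $233.38 + $113.12 + $70.86 + $38.90 + $221.20 + $119.90 + $318.46 = $1115.82
Net pay = $3889.69 − $1115.82 = $2773.87

$2773.87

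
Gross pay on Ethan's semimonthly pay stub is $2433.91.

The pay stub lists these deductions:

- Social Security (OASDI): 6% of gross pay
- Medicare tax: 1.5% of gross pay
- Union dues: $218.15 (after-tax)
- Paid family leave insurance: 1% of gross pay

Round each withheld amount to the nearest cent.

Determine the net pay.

$2008.88

Social Security (OASDI): $2433.91 × 0.06 = $146.03
Medicare tax: $2433.91 × 0.015 = $36.51
Paid family leave insurance: $2433.91 × 0.01 = $24.34
Union dues: $218.15
Total deductions = $146.03 + $36.51 + $24.34 + $218.15 = $425.03
Net pay = $2433.91 − $425.03 = $2008.88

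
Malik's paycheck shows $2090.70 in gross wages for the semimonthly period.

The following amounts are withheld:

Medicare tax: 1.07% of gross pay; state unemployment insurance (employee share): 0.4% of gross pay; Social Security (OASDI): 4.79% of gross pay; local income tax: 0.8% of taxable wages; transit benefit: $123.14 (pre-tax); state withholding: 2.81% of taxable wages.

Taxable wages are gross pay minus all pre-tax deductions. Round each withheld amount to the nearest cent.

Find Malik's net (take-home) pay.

Transit benefit: $123.14
Taxable wages = $2090.70 − $123.14 = $1967.56
State withholding: $1967.56 × 0.0281 = $55.29
Local income tax: $1967.56 × 0.008 = $15.74
Social Security (OASDI): $2090.70 × 0.0479 = $100.14
State unemployment insurance (employee share): $2090.70 × 0.004 = $8.36
Medicare tax: $2090.70 × 0.0107 = $22.37
Total deductions = $123.14 + $55.29 + $15.74 + $100.14 + $8.36 + $22.37 = $325.04
Net pay = $2090.70 − $325.04 = $1765.66

$1765.66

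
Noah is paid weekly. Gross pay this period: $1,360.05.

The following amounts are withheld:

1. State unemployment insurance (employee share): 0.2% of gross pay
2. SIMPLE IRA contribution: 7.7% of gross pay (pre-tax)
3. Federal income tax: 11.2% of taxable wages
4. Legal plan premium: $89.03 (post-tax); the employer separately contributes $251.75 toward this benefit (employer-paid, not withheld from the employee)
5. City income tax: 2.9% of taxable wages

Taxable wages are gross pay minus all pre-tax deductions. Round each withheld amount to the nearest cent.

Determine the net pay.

$986.58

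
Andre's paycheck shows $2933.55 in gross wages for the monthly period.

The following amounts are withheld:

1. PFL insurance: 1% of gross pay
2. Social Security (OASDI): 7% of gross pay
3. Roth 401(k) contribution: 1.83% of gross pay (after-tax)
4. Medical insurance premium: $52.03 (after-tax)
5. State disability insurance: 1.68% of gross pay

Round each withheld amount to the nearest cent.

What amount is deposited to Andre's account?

$2543.87

PFL insurance: $2933.55 × 0.01 = $29.34
Social Security (OASDI): $2933.55 × 0.07 = $205.35
State disability insurance: $2933.55 × 0.0168 = $49.28
Roth 401(k) contribution: $2933.55 × 0.0183 = $53.68
Medical insurance premium: $52.03
Total deductions = $29.34 + $205.35 + $49.28 + $53.68 + $52.03 = $389.68
Net pay = $2933.55 − $389.68 = $2543.87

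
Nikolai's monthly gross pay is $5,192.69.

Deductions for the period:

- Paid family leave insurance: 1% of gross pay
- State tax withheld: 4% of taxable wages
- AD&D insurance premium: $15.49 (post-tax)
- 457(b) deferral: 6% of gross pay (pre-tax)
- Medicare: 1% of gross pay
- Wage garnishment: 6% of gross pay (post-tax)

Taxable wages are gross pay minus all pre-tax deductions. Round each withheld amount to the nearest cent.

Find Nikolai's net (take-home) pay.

$4,254.97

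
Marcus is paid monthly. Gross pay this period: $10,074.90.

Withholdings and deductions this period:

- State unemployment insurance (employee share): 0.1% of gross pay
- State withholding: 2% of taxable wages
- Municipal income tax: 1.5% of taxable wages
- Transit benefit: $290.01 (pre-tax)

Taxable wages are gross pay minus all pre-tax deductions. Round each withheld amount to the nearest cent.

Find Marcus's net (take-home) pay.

$9,432.35

Transit benefit: $290.01
Taxable wages = $10,074.90 − $290.01 = $9,784.89
Municipal income tax: $9,784.89 × 0.015 = $146.77
State withholding: $9,784.89 × 0.02 = $195.70
State unemployment insurance (employee share): $10,074.90 × 0.001 = $10.07
Total deductions = $290.01 + $146.77 + $195.70 + $10.07 = $642.55
Net pay = $10,074.90 − $642.55 = $9,432.35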